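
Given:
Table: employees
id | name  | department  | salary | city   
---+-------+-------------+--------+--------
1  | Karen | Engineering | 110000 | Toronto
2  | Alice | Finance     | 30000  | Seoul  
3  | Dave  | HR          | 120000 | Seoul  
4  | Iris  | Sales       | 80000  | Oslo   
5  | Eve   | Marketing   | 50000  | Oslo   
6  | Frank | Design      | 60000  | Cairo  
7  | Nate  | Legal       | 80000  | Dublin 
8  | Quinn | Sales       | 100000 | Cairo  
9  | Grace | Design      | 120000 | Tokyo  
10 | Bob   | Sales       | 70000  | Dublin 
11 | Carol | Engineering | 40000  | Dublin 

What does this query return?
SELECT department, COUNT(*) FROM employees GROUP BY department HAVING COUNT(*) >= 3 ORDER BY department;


Groups with count >= 3:
  Sales: 3 -> PASS
  Design: 2 -> filtered out
  Engineering: 2 -> filtered out
  Finance: 1 -> filtered out
  HR: 1 -> filtered out
  Legal: 1 -> filtered out
  Marketing: 1 -> filtered out


1 groups:
Sales, 3


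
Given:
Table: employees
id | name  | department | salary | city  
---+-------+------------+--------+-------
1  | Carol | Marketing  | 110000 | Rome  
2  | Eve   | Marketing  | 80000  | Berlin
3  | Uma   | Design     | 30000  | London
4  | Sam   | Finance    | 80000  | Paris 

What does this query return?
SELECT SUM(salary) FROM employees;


SUM(salary) = 110000 + 80000 + 30000 + 80000 = 300000

300000


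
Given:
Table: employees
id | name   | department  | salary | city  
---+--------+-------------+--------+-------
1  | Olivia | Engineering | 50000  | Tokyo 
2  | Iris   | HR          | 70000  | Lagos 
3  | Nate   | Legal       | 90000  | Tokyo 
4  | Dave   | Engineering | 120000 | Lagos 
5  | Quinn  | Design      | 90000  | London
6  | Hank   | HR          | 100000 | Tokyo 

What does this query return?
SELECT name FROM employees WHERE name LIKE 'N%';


LIKE 'N%' matches names starting with 'N'
Matching: 1

1 rows:
Nate


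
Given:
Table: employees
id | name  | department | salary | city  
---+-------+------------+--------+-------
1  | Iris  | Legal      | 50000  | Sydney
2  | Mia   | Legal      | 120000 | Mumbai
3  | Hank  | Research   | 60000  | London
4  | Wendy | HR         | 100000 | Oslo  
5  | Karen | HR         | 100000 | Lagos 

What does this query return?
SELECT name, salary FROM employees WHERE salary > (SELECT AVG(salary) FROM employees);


Subquery: AVG(salary) = 86000.0
Filtering: salary > 86000.0
  Mia (120000) -> MATCH
  Wendy (100000) -> MATCH
  Karen (100000) -> MATCH


3 rows:
Mia, 120000
Wendy, 100000
Karen, 100000


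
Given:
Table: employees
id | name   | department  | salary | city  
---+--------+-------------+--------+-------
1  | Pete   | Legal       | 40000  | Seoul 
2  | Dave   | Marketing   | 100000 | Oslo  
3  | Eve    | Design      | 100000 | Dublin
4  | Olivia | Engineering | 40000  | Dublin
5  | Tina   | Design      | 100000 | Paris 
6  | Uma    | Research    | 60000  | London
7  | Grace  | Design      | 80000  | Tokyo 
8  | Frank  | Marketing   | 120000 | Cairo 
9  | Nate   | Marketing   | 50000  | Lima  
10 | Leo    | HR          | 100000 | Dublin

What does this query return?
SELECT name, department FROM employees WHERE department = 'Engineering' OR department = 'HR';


Filtering: department = 'Engineering' OR 'HR'
Matching: 2 rows

2 rows:
Olivia, Engineering
Leo, HR


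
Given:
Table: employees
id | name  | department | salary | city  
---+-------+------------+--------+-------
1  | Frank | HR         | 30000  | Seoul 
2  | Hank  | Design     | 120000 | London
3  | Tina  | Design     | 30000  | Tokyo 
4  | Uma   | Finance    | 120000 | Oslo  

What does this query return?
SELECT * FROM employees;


SELECT * returns all 4 rows with all columns

4 rows:
1, Frank, HR, 30000, Seoul
2, Hank, Design, 120000, London
3, Tina, Design, 30000, Tokyo
4, Uma, Finance, 120000, Oslo


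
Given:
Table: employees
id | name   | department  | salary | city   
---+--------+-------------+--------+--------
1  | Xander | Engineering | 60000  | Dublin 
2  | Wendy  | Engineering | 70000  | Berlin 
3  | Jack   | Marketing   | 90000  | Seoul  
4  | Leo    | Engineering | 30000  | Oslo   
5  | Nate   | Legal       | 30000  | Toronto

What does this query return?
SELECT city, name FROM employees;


Projecting columns: city, name

5 rows:
Dublin, Xander
Berlin, Wendy
Seoul, Jack
Oslo, Leo
Toronto, Nate


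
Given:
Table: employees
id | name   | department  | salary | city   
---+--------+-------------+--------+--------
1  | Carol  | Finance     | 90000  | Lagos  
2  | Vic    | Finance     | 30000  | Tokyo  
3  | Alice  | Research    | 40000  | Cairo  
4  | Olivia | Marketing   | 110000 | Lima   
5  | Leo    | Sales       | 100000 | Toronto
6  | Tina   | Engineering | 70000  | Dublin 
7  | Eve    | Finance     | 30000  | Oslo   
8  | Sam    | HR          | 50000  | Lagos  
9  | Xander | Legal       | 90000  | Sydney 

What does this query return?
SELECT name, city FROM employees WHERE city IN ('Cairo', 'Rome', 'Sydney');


Filtering: city IN ('Cairo', 'Rome', 'Sydney')
Matching: 2 rows

2 rows:
Alice, Cairo
Xander, Sydney


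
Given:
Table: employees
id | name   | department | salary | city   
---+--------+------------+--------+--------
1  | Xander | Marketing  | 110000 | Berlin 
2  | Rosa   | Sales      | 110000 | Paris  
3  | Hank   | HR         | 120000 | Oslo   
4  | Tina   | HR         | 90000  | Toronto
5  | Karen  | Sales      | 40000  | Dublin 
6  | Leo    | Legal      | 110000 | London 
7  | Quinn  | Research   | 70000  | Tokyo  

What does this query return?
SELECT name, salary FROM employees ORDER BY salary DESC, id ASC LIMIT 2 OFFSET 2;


Sort by salary DESC (id ASC tiebreak), then skip 2 and take 2
Rows 3 through 4

2 rows:
Rosa, 110000
Leo, 110000


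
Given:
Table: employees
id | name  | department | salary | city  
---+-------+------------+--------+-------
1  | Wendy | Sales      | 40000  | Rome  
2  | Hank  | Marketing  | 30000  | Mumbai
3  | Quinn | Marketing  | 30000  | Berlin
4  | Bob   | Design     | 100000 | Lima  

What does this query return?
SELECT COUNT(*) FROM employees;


COUNT(*) counts all rows

4


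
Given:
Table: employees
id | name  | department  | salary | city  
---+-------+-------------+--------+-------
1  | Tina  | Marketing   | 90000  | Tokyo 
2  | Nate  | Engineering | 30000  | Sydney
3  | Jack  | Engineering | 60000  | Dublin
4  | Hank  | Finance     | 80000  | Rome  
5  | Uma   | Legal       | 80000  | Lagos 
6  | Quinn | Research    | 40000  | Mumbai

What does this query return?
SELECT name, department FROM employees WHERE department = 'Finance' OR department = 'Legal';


Filtering: department = 'Finance' OR 'Legal'
Matching: 2 rows

2 rows:
Hank, Finance
Uma, Legal


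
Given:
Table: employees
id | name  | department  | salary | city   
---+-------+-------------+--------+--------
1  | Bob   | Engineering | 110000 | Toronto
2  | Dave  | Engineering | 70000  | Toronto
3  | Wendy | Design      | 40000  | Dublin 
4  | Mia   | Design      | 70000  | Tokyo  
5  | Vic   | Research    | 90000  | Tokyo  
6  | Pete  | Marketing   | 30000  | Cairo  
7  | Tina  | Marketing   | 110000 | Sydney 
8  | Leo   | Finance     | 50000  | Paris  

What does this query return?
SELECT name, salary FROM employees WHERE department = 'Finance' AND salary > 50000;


Filtering: department = 'Finance' AND salary > 50000
Matching: 0 rows

Empty result set (0 rows)


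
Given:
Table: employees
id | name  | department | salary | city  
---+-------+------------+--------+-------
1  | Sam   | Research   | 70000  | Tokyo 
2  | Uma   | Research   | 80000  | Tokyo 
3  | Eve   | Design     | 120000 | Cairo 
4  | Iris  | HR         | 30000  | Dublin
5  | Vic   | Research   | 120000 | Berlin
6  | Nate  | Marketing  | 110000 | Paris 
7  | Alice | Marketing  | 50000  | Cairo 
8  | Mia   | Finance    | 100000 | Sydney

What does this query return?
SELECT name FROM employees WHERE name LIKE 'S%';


LIKE 'S%' matches names starting with 'S'
Matching: 1

1 rows:
Sam


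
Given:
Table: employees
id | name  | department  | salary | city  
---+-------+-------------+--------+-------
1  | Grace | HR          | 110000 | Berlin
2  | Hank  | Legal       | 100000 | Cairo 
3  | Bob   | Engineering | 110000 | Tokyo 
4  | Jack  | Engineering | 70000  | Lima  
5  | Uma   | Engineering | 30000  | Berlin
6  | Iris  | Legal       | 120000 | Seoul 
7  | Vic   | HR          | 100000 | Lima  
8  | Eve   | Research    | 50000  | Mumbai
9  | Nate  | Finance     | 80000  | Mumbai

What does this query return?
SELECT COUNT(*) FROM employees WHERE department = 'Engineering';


Counting rows where department = 'Engineering'
  Bob -> MATCH
  Jack -> MATCH
  Uma -> MATCH


3


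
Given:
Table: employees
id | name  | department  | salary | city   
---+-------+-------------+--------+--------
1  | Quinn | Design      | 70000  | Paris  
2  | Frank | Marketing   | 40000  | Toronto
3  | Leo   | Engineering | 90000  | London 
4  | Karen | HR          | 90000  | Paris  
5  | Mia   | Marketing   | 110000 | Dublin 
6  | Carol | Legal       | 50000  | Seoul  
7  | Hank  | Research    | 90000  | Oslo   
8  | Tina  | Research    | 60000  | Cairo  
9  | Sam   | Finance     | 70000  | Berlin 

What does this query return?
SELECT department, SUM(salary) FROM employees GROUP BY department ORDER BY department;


Summing salary within each department:
  Design: 70000 = 70000
  Engineering: 90000 = 90000
  Finance: 70000 = 70000
  HR: 90000 = 90000
  Legal: 50000 = 50000
  Marketing: 40000 + 110000 = 150000
  Research: 90000 + 60000 = 150000


7 groups:
Design, 70000
Engineering, 90000
Finance, 70000
HR, 90000
Legal, 50000
Marketing, 150000
Research, 150000


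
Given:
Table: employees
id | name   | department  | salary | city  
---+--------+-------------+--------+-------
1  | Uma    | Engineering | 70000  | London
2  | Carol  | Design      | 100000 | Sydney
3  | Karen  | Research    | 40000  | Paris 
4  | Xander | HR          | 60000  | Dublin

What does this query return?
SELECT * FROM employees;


SELECT * returns all 4 rows with all columns

4 rows:
1, Uma, Engineering, 70000, London
2, Carol, Design, 100000, Sydney
3, Karen, Research, 40000, Paris
4, Xander, HR, 60000, Dublin


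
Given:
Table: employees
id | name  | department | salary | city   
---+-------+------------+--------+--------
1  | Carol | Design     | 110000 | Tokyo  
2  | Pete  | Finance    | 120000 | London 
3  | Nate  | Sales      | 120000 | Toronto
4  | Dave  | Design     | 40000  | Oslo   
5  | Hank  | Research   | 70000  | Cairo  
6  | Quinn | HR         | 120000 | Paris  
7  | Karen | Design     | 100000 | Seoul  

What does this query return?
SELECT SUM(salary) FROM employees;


SUM(salary) = 110000 + 120000 + 120000 + 40000 + 70000 + 120000 + 100000 = 680000

680000


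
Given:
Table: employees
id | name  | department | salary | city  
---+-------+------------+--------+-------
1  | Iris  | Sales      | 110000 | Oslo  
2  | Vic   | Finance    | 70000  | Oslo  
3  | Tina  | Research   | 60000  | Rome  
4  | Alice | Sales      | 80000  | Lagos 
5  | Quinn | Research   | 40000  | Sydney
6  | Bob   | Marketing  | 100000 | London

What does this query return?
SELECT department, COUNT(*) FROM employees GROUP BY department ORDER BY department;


Assigning each row to its department group:
  Iris -> Sales
  Vic -> Finance
  Tina -> Research
  Alice -> Sales
  Quinn -> Research
  Bob -> Marketing


4 groups:
Finance, 1
Marketing, 1
Research, 2
Sales, 2


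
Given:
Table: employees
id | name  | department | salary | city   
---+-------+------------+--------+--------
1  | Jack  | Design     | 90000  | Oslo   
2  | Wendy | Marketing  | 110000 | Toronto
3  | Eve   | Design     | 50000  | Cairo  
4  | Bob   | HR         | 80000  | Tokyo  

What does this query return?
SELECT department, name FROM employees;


Projecting columns: department, name

4 rows:
Design, Jack
Marketing, Wendy
Design, Eve
HR, Bob


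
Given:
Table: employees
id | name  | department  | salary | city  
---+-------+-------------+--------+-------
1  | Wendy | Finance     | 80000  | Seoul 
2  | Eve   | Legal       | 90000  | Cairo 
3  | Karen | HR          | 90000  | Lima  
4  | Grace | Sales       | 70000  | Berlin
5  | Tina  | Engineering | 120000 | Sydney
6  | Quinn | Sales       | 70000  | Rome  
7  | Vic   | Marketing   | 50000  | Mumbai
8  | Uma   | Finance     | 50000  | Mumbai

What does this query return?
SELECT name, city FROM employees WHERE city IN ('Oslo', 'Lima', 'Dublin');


Filtering: city IN ('Oslo', 'Lima', 'Dublin')
Matching: 1 rows

1 rows:
Karen, Lima


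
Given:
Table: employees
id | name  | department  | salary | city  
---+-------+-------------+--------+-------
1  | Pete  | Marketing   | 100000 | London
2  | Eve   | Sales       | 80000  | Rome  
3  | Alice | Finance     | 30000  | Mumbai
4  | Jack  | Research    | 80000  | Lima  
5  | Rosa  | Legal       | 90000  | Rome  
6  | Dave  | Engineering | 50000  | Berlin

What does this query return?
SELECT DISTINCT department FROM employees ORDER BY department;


All 'department' values (row order): Marketing, Sales, Finance, Research, Legal, Engineering
Removing duplicates leaves 6 unique value(s).

6 values:
Engineering
Finance
Legal
Marketing
Research
Sales


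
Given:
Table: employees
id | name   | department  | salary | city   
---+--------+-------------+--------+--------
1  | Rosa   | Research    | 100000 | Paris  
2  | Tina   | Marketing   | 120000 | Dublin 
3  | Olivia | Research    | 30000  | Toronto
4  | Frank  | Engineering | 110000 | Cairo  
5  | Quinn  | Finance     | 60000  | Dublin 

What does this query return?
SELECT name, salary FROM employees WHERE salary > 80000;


Filtering: salary > 80000
Matching: 3 rows

3 rows:
Rosa, 100000
Tina, 120000
Frank, 110000


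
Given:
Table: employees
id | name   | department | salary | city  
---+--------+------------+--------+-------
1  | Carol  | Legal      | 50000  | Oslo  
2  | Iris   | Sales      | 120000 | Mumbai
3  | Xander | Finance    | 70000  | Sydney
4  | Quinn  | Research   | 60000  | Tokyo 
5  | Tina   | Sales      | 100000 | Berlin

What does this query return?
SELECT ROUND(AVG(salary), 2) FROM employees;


SUM(salary) = 400000
COUNT = 5
ROUND(AVG, 2) = ROUND(400000 / 5, 2) = 80000.0

80000.0


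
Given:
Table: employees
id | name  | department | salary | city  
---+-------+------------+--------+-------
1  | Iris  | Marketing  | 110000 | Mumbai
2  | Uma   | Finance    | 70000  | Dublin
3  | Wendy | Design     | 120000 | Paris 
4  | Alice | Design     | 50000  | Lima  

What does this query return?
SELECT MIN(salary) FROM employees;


Salaries: 110000, 70000, 120000, 50000
MIN = 50000

50000


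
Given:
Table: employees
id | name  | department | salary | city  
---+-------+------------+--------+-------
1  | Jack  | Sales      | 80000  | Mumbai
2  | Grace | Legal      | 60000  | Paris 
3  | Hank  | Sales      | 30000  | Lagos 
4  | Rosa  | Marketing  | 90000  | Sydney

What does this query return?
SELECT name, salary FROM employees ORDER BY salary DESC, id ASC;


Sorting by salary DESC, then id ASC for ties

4 rows:
Rosa, 90000
Jack, 80000
Grace, 60000
Hank, 30000


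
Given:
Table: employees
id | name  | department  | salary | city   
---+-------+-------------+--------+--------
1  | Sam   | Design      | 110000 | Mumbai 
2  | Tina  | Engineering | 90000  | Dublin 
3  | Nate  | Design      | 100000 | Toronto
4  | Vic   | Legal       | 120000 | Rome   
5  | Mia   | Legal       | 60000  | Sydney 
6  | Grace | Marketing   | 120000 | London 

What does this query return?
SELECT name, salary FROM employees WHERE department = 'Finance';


Filtering: department = 'Finance'
Matching rows: 0

Empty result set (0 rows)


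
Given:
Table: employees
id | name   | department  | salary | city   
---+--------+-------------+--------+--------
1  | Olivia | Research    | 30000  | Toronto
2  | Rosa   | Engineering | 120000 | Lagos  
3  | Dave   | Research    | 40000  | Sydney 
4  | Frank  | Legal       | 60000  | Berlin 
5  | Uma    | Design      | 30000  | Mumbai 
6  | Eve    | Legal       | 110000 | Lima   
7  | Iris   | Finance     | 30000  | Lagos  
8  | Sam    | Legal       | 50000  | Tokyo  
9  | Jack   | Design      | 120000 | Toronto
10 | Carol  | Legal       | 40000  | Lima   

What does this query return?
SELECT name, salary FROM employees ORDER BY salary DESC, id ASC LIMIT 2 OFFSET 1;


Sort by salary DESC (id ASC tiebreak), then skip 1 and take 2
Rows 2 through 3

2 rows:
Jack, 120000
Eve, 110000


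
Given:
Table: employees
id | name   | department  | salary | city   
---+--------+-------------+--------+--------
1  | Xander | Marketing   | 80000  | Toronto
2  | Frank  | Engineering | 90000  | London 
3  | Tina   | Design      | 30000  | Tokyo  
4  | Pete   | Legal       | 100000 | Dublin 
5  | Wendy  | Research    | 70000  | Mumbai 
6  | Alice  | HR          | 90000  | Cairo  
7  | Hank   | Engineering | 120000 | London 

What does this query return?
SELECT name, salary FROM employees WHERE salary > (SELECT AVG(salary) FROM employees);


Subquery: AVG(salary) = 82857.14
Filtering: salary > 82857.14
  Frank (90000) -> MATCH
  Pete (100000) -> MATCH
  Alice (90000) -> MATCH
  Hank (120000) -> MATCH


4 rows:
Frank, 90000
Pete, 100000
Alice, 90000
Hank, 120000


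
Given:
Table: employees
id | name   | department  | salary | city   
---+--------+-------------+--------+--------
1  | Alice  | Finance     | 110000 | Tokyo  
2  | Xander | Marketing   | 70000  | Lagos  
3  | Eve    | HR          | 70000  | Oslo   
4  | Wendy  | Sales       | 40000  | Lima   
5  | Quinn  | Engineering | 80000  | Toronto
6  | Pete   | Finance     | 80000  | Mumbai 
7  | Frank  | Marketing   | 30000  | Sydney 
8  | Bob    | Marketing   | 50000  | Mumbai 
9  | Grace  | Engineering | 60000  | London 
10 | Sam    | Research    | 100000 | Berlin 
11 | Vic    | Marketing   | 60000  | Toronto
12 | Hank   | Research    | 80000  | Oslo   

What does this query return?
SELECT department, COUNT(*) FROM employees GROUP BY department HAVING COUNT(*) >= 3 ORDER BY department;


Groups with count >= 3:
  Marketing: 4 -> PASS
  Engineering: 2 -> filtered out
  Finance: 2 -> filtered out
  HR: 1 -> filtered out
  Research: 2 -> filtered out
  Sales: 1 -> filtered out


1 groups:
Marketing, 4


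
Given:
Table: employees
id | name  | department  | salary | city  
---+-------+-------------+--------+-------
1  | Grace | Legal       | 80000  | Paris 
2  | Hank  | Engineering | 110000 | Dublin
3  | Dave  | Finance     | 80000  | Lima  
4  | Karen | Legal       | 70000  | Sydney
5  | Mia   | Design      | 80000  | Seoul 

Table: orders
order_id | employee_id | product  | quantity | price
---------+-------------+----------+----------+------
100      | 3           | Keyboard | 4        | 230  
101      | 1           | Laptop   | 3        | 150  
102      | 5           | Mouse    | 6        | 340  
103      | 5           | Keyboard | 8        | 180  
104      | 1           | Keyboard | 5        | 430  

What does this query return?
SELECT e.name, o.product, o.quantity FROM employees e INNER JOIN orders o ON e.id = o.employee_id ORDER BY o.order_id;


Joining employees.id = orders.employee_id:
  employee Dave (id=3) -> order Keyboard
  employee Grace (id=1) -> order Laptop
  employee Mia (id=5) -> order Mouse
  employee Mia (id=5) -> order Keyboard
  employee Grace (id=1) -> order Keyboard


5 rows:
Dave, Keyboard, 4
Grace, Laptop, 3
Mia, Mouse, 6
Mia, Keyboard, 8
Grace, Keyboard, 5


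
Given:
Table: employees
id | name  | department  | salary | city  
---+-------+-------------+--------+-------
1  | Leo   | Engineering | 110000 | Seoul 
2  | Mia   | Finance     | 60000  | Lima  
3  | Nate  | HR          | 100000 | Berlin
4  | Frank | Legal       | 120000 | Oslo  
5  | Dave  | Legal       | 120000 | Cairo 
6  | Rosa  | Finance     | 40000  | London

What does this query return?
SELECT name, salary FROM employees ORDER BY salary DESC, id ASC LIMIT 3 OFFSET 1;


Sort by salary DESC (id ASC tiebreak), then skip 1 and take 3
Rows 2 through 4

3 rows:
Dave, 120000
Leo, 110000
Nate, 100000


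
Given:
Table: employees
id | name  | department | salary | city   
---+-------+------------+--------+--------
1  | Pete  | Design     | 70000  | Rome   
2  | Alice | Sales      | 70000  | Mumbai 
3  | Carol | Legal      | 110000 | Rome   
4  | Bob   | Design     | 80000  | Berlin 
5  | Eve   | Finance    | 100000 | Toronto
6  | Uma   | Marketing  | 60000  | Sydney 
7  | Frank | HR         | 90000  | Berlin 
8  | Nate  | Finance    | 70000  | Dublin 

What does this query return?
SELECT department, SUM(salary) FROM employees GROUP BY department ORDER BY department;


Summing salary within each department:
  Design: 70000 + 80000 = 150000
  Finance: 100000 + 70000 = 170000
  HR: 90000 = 90000
  Legal: 110000 = 110000
  Marketing: 60000 = 60000
  Sales: 70000 = 70000


6 groups:
Design, 150000
Finance, 170000
HR, 90000
Legal, 110000
Marketing, 60000
Sales, 70000


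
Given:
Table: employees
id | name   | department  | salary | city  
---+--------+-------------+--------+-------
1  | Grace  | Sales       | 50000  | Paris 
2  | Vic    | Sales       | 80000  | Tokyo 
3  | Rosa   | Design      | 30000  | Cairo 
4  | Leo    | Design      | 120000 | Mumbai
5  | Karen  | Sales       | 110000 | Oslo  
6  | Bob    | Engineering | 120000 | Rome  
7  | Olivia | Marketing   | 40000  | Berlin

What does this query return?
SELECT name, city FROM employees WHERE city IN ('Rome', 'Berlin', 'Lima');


Filtering: city IN ('Rome', 'Berlin', 'Lima')
Matching: 2 rows

2 rows:
Bob, Rome
Olivia, Berlin


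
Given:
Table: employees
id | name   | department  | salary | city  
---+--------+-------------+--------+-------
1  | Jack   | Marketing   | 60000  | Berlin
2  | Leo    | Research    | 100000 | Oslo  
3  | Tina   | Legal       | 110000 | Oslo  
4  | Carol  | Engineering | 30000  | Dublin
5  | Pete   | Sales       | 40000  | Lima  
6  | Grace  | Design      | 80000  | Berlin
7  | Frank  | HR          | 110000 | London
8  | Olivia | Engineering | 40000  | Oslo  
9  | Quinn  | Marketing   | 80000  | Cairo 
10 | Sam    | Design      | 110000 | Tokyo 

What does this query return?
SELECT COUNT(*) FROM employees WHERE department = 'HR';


Counting rows where department = 'HR'
  Frank -> MATCH


1


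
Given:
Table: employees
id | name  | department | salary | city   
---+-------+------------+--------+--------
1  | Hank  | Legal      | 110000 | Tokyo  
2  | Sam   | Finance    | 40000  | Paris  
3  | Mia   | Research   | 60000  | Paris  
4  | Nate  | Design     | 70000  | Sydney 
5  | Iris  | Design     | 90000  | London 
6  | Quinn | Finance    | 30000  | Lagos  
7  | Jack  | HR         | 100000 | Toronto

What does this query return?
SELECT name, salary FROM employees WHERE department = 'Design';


Filtering: department = 'Design'
Matching rows: 2

2 rows:
Nate, 70000
Iris, 90000


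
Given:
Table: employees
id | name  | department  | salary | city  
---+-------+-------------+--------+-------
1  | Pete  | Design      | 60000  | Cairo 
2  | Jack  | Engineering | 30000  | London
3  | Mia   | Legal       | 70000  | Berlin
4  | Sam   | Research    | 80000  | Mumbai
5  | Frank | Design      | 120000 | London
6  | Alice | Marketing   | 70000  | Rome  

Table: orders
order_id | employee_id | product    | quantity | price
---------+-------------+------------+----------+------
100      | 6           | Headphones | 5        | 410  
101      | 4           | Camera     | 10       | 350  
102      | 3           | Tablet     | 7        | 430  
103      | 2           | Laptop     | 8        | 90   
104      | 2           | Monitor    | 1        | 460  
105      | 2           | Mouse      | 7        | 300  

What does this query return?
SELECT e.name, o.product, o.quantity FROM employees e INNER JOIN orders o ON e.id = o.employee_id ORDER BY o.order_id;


Joining employees.id = orders.employee_id:
  employee Alice (id=6) -> order Headphones
  employee Sam (id=4) -> order Camera
  employee Mia (id=3) -> order Tablet
  employee Jack (id=2) -> order Laptop
  employee Jack (id=2) -> order Monitor
  employee Jack (id=2) -> order Mouse


6 rows:
Alice, Headphones, 5
Sam, Camera, 10
Mia, Tablet, 7
Jack, Laptop, 8
Jack, Monitor, 1
Jack, Mouse, 7


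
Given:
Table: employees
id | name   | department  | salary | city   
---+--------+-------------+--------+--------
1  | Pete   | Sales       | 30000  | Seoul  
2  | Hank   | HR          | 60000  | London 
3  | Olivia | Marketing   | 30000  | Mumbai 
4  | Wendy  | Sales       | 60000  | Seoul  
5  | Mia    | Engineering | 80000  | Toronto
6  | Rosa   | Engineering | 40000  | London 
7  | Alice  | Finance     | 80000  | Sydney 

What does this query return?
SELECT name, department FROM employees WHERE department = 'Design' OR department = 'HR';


Filtering: department = 'Design' OR 'HR'
Matching: 1 rows

1 rows:
Hank, HR


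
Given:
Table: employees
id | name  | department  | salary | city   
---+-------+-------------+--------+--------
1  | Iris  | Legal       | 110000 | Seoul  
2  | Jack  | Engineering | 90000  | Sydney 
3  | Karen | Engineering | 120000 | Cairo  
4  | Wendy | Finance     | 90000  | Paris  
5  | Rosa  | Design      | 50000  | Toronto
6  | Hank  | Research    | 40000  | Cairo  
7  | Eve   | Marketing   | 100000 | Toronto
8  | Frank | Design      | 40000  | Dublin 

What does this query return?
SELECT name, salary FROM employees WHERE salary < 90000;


Filtering: salary < 90000
Matching: 3 rows

3 rows:
Rosa, 50000
Hank, 40000
Frank, 40000


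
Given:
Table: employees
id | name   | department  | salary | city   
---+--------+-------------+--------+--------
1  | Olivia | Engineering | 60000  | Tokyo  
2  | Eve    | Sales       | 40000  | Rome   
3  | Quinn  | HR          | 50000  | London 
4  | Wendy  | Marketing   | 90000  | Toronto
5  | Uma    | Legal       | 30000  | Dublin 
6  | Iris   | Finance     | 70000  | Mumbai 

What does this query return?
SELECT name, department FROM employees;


Projecting columns: name, department

6 rows:
Olivia, Engineering
Eve, Sales
Quinn, HR
Wendy, Marketing
Uma, Legal
Iris, Finance


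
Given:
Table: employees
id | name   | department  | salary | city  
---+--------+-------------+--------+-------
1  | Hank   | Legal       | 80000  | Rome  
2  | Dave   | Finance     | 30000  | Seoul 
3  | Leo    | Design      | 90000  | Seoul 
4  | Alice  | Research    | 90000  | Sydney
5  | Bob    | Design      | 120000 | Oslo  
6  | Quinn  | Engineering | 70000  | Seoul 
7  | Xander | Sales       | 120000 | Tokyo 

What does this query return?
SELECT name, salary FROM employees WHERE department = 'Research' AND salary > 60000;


Filtering: department = 'Research' AND salary > 60000
Matching: 1 rows

1 rows:
Alice, 90000


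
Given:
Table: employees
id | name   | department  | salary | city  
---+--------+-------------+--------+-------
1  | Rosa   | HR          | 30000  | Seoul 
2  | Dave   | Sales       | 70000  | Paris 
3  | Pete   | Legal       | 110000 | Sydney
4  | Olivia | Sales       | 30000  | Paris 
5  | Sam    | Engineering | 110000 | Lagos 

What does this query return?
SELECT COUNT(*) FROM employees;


COUNT(*) counts all rows

5


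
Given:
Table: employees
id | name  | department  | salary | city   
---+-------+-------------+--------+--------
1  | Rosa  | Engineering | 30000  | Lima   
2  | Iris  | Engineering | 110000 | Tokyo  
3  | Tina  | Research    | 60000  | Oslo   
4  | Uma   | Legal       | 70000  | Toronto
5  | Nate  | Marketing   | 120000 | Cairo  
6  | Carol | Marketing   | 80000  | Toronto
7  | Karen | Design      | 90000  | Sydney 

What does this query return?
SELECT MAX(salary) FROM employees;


Salaries: 30000, 110000, 60000, 70000, 120000, 80000, 90000
MAX = 120000

120000


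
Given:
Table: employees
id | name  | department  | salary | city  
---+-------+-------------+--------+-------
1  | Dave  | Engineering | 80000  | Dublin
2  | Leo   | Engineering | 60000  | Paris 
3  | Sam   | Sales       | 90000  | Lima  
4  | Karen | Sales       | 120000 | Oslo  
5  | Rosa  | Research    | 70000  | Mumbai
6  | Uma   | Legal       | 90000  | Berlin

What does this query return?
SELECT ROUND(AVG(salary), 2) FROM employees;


SUM(salary) = 510000
COUNT = 6
ROUND(AVG, 2) = ROUND(510000 / 6, 2) = 85000.0

85000.0


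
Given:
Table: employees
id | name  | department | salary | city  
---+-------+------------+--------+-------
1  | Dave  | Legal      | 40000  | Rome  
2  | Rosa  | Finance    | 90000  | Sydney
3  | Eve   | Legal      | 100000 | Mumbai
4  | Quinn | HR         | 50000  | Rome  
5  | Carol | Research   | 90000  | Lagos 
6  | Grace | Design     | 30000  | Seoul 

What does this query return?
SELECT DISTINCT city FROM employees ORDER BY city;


All 'city' values (row order): Rome, Sydney, Mumbai, Rome, Lagos, Seoul
Removing duplicates leaves 5 unique value(s).

5 values:
Lagos
Mumbai
Rome
Seoul
Sydney


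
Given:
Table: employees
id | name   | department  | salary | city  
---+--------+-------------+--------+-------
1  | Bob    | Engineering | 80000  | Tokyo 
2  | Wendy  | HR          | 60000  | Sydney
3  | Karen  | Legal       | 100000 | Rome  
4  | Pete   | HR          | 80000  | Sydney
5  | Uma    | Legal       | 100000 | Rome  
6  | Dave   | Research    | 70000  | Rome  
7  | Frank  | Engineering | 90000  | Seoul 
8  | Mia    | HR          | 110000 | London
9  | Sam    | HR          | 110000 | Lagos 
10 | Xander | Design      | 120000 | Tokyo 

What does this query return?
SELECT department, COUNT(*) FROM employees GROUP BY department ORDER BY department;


Assigning each row to its department group:
  Bob -> Engineering
  Wendy -> HR
  Karen -> Legal
  Pete -> HR
  Uma -> Legal
  Dave -> Research
  Frank -> Engineering
  Mia -> HR
  Sam -> HR
  Xander -> Design


5 groups:
Design, 1
Engineering, 2
HR, 4
Legal, 2
Research, 1


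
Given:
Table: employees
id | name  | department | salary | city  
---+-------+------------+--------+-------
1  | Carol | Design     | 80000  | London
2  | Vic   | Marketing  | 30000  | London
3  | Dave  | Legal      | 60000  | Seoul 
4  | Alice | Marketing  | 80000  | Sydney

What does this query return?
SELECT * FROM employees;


SELECT * returns all 4 rows with all columns

4 rows:
1, Carol, Design, 80000, London
2, Vic, Marketing, 30000, London
3, Dave, Legal, 60000, Seoul
4, Alice, Marketing, 80000, Sydney


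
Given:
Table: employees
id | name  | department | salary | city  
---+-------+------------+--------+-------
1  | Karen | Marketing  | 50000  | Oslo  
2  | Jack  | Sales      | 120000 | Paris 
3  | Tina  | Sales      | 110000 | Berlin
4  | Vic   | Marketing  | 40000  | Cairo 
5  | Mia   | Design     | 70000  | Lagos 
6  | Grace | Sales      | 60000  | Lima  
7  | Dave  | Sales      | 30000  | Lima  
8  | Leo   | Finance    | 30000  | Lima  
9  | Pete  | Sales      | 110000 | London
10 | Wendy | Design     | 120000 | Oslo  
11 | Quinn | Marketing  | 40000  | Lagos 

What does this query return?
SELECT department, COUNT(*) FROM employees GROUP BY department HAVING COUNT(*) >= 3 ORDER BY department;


Groups with count >= 3:
  Marketing: 3 -> PASS
  Sales: 5 -> PASS
  Design: 2 -> filtered out
  Finance: 1 -> filtered out


2 groups:
Marketing, 3
Sales, 5


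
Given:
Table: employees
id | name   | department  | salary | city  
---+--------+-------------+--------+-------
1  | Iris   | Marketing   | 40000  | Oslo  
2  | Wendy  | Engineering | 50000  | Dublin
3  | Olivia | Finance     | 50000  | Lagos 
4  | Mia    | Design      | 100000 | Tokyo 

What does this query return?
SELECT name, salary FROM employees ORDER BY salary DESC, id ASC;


Sorting by salary DESC, then id ASC for ties

4 rows:
Mia, 100000
Wendy, 50000
Olivia, 50000
Iris, 40000


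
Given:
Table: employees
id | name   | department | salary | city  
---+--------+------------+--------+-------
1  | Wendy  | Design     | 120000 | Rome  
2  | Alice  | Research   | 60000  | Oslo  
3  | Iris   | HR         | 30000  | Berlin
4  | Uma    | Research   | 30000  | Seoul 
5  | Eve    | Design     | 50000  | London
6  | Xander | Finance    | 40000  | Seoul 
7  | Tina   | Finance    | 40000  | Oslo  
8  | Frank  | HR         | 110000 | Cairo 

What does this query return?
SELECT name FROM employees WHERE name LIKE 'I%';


LIKE 'I%' matches names starting with 'I'
Matching: 1

1 rows:
Iris


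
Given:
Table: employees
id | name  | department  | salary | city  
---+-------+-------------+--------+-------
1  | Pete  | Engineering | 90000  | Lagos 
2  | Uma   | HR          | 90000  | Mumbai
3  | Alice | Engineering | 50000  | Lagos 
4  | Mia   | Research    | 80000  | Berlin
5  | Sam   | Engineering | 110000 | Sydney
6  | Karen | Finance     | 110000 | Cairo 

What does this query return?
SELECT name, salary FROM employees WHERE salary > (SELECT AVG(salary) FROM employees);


Subquery: AVG(salary) = 88333.33
Filtering: salary > 88333.33
  Pete (90000) -> MATCH
  Uma (90000) -> MATCH
  Sam (110000) -> MATCH
  Karen (110000) -> MATCH


4 rows:
Pete, 90000
Uma, 90000
Sam, 110000
Karen, 110000


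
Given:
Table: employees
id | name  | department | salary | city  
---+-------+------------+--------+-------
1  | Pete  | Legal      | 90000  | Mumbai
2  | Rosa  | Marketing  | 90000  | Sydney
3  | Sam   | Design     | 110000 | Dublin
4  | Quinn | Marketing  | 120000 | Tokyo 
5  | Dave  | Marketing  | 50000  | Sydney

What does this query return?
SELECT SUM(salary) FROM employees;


SUM(salary) = 90000 + 90000 + 110000 + 120000 + 50000 = 460000

460000


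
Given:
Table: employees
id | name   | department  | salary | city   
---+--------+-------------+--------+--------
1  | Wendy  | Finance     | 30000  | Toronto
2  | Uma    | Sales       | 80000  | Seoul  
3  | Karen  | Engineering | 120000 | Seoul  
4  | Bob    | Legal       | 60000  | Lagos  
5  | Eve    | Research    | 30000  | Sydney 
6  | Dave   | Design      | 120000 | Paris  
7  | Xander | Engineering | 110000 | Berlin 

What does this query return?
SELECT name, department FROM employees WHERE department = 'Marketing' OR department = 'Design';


Filtering: department = 'Marketing' OR 'Design'
Matching: 1 rows

1 rows:
Dave, Design


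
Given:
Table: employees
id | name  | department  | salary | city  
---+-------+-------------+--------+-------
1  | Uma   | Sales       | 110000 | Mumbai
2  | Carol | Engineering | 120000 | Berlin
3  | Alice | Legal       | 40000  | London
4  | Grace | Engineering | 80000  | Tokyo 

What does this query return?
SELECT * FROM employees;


SELECT * returns all 4 rows with all columns

4 rows:
1, Uma, Sales, 110000, Mumbai
2, Carol, Engineering, 120000, Berlin
3, Alice, Legal, 40000, London
4, Grace, Engineering, 80000, Tokyo


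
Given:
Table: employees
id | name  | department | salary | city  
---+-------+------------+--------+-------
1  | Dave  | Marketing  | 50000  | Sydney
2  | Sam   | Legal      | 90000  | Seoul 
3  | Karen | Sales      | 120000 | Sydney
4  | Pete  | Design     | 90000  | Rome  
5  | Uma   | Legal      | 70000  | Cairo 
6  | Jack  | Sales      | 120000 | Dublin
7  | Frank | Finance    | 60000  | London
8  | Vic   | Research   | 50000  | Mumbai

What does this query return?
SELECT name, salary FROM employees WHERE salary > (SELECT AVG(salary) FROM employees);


Subquery: AVG(salary) = 81250.0
Filtering: salary > 81250.0
  Sam (90000) -> MATCH
  Karen (120000) -> MATCH
  Pete (90000) -> MATCH
  Jack (120000) -> MATCH


4 rows:
Sam, 90000
Karen, 120000
Pete, 90000
Jack, 120000


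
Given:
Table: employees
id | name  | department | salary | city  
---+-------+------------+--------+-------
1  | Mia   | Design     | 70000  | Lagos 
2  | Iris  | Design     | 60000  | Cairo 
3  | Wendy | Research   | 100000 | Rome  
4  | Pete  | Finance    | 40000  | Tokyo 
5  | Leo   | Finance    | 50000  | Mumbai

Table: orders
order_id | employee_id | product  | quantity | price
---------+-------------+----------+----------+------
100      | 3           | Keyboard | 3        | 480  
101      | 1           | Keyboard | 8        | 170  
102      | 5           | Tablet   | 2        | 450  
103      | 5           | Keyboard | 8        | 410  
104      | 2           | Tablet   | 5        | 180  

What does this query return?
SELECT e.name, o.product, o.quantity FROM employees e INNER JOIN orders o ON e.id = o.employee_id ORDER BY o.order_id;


Joining employees.id = orders.employee_id:
  employee Wendy (id=3) -> order Keyboard
  employee Mia (id=1) -> order Keyboard
  employee Leo (id=5) -> order Tablet
  employee Leo (id=5) -> order Keyboard
  employee Iris (id=2) -> order Tablet


5 rows:
Wendy, Keyboard, 3
Mia, Keyboard, 8
Leo, Tablet, 2
Leo, Keyboard, 8
Iris, Tablet, 5


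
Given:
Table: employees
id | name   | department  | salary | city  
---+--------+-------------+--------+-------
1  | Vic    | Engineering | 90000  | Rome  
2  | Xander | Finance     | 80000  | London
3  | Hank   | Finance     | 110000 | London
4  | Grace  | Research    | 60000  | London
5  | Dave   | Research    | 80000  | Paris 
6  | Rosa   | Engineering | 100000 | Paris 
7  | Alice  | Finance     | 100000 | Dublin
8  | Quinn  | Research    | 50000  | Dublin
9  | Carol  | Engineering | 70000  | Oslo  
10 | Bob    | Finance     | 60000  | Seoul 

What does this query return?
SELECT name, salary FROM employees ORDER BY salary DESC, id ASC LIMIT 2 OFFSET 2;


Sort by salary DESC (id ASC tiebreak), then skip 2 and take 2
Rows 3 through 4

2 rows:
Alice, 100000
Vic, 90000


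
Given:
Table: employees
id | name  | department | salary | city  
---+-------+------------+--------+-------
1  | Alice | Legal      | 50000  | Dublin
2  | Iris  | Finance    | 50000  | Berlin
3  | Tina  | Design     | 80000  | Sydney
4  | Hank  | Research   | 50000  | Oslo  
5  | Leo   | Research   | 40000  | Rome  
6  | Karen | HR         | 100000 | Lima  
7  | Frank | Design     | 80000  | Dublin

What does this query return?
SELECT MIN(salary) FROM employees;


Salaries: 50000, 50000, 80000, 50000, 40000, 100000, 80000
MIN = 40000

40000


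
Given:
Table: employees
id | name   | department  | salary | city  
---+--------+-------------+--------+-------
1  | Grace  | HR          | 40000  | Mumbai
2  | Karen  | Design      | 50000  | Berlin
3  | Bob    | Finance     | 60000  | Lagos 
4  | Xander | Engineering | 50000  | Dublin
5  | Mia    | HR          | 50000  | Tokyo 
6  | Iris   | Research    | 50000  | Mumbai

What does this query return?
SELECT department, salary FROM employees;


Projecting columns: department, salary

6 rows:
HR, 40000
Design, 50000
Finance, 60000
Engineering, 50000
HR, 50000
Research, 50000


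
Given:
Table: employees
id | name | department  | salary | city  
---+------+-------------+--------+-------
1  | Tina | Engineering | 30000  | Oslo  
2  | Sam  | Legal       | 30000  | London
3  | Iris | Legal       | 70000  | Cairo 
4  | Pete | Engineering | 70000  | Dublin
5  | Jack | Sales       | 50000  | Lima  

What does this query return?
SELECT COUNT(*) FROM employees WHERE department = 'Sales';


Counting rows where department = 'Sales'
  Jack -> MATCH


1


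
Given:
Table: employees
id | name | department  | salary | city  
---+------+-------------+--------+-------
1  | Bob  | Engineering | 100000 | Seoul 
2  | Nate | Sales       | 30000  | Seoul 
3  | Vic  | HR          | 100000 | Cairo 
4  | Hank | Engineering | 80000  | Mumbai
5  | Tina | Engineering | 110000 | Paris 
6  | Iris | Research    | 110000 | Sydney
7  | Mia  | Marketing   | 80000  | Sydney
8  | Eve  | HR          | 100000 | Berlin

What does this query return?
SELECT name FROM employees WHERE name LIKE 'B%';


LIKE 'B%' matches names starting with 'B'
Matching: 1

1 rows:
Bob


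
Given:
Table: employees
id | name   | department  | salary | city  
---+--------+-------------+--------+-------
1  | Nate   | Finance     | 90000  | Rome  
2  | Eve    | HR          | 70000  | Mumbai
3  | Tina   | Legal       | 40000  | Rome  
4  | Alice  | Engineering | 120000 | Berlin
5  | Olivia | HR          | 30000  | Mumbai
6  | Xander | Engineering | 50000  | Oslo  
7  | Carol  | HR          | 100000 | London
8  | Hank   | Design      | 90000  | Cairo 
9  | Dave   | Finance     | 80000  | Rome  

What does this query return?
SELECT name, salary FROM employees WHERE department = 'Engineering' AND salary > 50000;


Filtering: department = 'Engineering' AND salary > 50000
Matching: 1 rows

1 rows:
Alice, 120000
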